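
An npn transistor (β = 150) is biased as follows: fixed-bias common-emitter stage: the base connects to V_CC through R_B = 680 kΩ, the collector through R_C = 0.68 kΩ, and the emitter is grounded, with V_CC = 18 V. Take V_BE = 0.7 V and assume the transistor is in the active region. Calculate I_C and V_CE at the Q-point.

Base loop: V_CC = I_B·R_B + V_BE, so I_B = (18 − 0.7)/680 kΩ = 0.0254 mA.
In the active region I_C = β·I_B = 150 × 0.0254 = 3.82 mA.
Collector loop: V_CE = V_CC − I_C·R_C = 18 − 3.82×0.68 = 15.4 V.
Since V_CE = 15.4 V > V_CE(sat) ≈ 0.2 V, the transistor is in the active region as assumed.

I_C ≈ 3.8 mA, V_CE ≈ 15 V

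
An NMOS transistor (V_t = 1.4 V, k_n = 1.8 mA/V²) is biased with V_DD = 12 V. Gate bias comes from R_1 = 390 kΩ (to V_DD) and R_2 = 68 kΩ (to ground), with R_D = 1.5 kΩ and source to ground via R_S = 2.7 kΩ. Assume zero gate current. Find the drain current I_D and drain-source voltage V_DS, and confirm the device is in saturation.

V_G = V_DD·R_2/(R_1+R_2) = 12×68/458 = 1.78 V.
Assume saturation: I_D = (k_n/2)(V_GS − V_t)² with V_GS = V_G − I_D·R_S = 1.78 − 2.7·I_D.
Substituting gives 6.56·I_D² − 2.85·I_D + 0.131 = 0, with roots I_D = 0.0522 or 0.383 mA.
The root I_D = 0.383 mA gives V_GS = 0.748 V ≤ V_t, so take I_D = 0.0522 mA.
Then V_GS = 1.64 V and V_DS = V_DD − I_D(R_D+R_S) = 12 − 0.0522×4.2 = 11.8 V.
Saturation requires V_DS ≥ V_GS − V_t = 0.241 V; 11.8 ≥ 0.241 ✓.

I_D ≈ 0.052 mA, V_DS ≈ 12 V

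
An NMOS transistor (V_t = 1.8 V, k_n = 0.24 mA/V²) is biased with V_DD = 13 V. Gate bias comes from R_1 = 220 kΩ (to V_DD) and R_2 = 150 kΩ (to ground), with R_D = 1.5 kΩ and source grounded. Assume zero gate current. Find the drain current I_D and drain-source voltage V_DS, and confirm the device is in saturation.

I_D ≈ 1.4 mA, V_DS ≈ 11 V

V_G = V_DD·R_2/(R_1+R_2) = 13×150/370 = 5.27 V. With the source grounded, V_GS = V_G = 5.27 V.
Assume saturation: I_D = (k_n/2)(V_GS − V_t)² = (0.24/2)×(5.27 − 1.8)² = 0.12×3.47² = 1.45 mA.
V_DS = V_DD − I_D·R_D = 13 − 1.45×1.5 = 10.8 V.
Saturation requires V_DS ≥ V_GS − V_t = 3.47 V; 10.8 ≥ 3.47 ✓.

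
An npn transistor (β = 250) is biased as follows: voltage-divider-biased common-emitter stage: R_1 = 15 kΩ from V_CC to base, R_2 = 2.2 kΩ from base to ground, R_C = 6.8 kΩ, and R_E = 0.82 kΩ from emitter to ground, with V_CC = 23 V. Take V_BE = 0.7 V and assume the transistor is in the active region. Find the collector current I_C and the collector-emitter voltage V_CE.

Thevenize the base divider: V_Th = V_CC·R_2/(R_1+R_2) = 23×2.2/17.2 = 2.94 V, R_Th = R_1‖R_2 = 1.92 kΩ.
Base-emitter loop: V_Th = I_B·R_Th + V_BE + (β+1)I_B·R_E, so I_B = (2.94 − 0.7) / (1.92 + 251×0.82) = 0.0108 mA.
I_C = β·I_B = 250×0.0108 = 2.7 mA, and I_E = (β+1)I_B = 2.71 mA.
V_CE = V_CC − I_C·R_C − I_E·R_E = 23 − 2.7×6.8 − 2.71×0.82 = 2.43 V.
V_CE = 2.43 V > 0.2 V confirms active-region operation.

I_C ≈ 2.7 mA, V_CE ≈ 2.4 V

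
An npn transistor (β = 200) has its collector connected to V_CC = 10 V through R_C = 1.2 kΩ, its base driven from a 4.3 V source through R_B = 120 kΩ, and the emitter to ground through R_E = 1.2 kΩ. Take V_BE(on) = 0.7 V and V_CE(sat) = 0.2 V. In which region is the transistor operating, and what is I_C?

active; I_C ≈ 2 mA

Assume active. Base-emitter loop: I_B = (V_BB − V_BE)/(R_B + (β+1)R_E) = (4.3 − 0.7)/(120 + 201×1.2) = 0.00997 mA.
I_C = β·I_B = 200×0.00997 = 1.99 mA.
V_CE = V_CC − I_C·R_C − I_E·R_E = 10 − 1.99×1.2 − 2×1.2 = 5.2 V > V_CE(sat), so the active-region assumption holds.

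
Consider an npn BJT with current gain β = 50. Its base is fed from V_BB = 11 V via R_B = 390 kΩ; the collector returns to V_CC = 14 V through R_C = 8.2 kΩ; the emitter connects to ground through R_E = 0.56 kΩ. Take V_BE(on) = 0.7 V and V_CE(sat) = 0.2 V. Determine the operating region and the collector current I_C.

Assume active. Base-emitter loop: I_B = (V_BB − V_BE)/(R_B + (β+1)R_E) = (11 − 0.7)/(390 + 51×0.56) = 0.0246 mA.
I_C = β·I_B = 50×0.0246 = 1.23 mA.
V_CE = V_CC − I_C·R_C − I_E·R_E = 14 − 1.23×8.2 − 1.26×0.56 = 3.21 V > V_CE(sat), so the active-region assumption holds.

active; I_C ≈ 1.2 mA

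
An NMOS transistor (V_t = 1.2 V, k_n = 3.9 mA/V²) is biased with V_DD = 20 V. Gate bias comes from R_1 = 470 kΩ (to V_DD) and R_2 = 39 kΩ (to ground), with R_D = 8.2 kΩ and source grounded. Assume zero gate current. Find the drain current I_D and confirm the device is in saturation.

V_G = V_DD·R_2/(R_1+R_2) = 20×39/509 = 1.53 V. With the source grounded, V_GS = V_G = 1.53 V.
Assume saturation: I_D = (k_n/2)(V_GS − V_t)² = (3.9/2)×(1.53 − 1.2)² = 1.95×0.332² = 0.215 mA.
V_DS = V_DD − I_D·R_D = 20 − 0.215×8.2 = 18.2 V.
Saturation requires V_DS ≥ V_GS − V_t = 0.332 V; 18.2 ≥ 0.332 ✓.

I_D ≈ 0.22 mA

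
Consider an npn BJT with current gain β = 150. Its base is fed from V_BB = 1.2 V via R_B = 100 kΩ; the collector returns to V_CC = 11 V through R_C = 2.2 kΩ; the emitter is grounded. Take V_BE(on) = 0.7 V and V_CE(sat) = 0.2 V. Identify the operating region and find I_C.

active; I_C ≈ 0.75 mA

Assume active. Base-emitter loop: I_B = (V_BB − V_BE)/R_B = (1.2 − 0.7)/100 = 0.005 mA.
I_C = β·I_B = 150×0.005 = 0.75 mA.
V_CE = V_CC − I_C·R_C = 11 − 0.75×2.2 = 9.35 V > V_CE(sat), so the active-region assumption holds.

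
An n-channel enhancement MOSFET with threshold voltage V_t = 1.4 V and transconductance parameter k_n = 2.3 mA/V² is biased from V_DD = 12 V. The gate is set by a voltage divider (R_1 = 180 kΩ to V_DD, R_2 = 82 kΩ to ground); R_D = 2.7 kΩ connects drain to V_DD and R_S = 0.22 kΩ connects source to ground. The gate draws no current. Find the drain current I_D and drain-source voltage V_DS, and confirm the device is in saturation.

I_D ≈ 3.2 mA, V_DS ≈ 2.8 V

V_G = V_DD·R_2/(R_1+R_2) = 12×82/262 = 3.76 V.
Assume saturation: I_D = (k_n/2)(V_GS − V_t)² with V_GS = V_G − I_D·R_S = 3.76 − 0.22·I_D.
Substituting gives 0.0557·I_D² − 2.19·I_D + 6.38 = 0, with roots I_D = 3.17 or 36.2 mA.
The root I_D = 36.2 mA gives V_GS = -4.21 V ≤ V_t, so take I_D = 3.17 mA.
Then V_GS = 3.06 V and V_DS = V_DD − I_D(R_D+R_S) = 12 − 3.17×2.92 = 2.76 V.
Saturation requires V_DS ≥ V_GS − V_t = 1.66 V; 2.76 ≥ 1.66 ✓.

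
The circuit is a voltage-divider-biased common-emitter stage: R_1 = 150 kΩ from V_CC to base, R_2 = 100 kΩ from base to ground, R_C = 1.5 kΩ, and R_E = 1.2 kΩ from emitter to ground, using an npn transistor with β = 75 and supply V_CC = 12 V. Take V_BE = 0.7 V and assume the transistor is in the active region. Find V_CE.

Thevenize the base divider: V_Th = V_CC·R_2/(R_1+R_2) = 12×100/250 = 4.8 V, R_Th = R_1‖R_2 = 60 kΩ.
Base-emitter loop: V_Th = I_B·R_Th + V_BE + (β+1)I_B·R_E, so I_B = (4.8 − 0.7) / (60 + 76×1.2) = 0.0271 mA.
I_C = β·I_B = 75×0.0271 = 2.03 mA, and I_E = (β+1)I_B = 2.06 mA.
V_CE = V_CC − I_C·R_C − I_E·R_E = 12 − 2.03×1.5 − 2.06×1.2 = 6.48 V.
V_CE = 6.48 V > 0.2 V confirms active-region operation.

V_CE ≈ 6.5 V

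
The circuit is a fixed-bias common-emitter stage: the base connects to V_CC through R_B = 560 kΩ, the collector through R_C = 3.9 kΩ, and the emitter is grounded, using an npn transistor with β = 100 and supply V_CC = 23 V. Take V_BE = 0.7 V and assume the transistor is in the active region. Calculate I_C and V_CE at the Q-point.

I_C ≈ 4 mA, V_CE ≈ 7.5 V

Base loop: V_CC = I_B·R_B + V_BE, so I_B = (23 − 0.7)/560 kΩ = 0.0398 mA.
In the active region I_C = β·I_B = 100 × 0.0398 = 3.98 mA.
Collector loop: V_CE = V_CC − I_C·R_C = 23 − 3.98×3.9 = 7.47 V.
Since V_CE = 7.47 V > V_CE(sat) ≈ 0.2 V, the transistor is in the active region as assumed.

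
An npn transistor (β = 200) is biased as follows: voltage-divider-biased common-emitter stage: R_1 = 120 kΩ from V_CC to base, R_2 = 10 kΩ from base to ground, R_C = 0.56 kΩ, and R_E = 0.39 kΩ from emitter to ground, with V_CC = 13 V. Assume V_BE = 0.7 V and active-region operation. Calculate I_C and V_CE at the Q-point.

I_C ≈ 0.68 mA, V_CE ≈ 12 V

Thevenize the base divider: V_Th = V_CC·R_2/(R_1+R_2) = 13×10/130 = 1 V, R_Th = R_1‖R_2 = 9.23 kΩ.
Base-emitter loop: V_Th = I_B·R_Th + V_BE + (β+1)I_B·R_E, so I_B = (1 − 0.7) / (9.23 + 201×0.39) = 0.00342 mA.
I_C = β·I_B = 200×0.00342 = 0.685 mA, and I_E = (β+1)I_B = 0.688 mA.
V_CE = V_CC − I_C·R_C − I_E·R_E = 13 − 0.685×0.56 − 0.688×0.39 = 12.3 V.
V_CE = 12.3 V > 0.2 V confirms active-region operation.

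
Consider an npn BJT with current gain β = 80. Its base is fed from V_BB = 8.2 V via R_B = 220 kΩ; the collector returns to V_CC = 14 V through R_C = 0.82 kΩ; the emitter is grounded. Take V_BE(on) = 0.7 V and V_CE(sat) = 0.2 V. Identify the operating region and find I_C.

Assume active. Base-emitter loop: I_B = (V_BB − V_BE)/R_B = (8.2 − 0.7)/220 = 0.0341 mA.
I_C = β·I_B = 80×0.0341 = 2.73 mA.
V_CE = V_CC − I_C·R_C = 14 − 2.73×0.82 = 11.8 V > V_CE(sat), so the active-region assumption holds.

active; I_C ≈ 2.7 mA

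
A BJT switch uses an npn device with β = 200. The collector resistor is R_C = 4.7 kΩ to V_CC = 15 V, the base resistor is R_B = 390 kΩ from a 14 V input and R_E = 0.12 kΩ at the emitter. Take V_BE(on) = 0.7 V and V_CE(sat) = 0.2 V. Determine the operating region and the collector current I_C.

saturation; I_C ≈ 3.1 mA

Assume active: I_B = (14 − 0.7)/(390 + 201×0.12) = 0.0321 mA, I_C = β·I_B = 6.42 mA.
Then V_CE = 15 − 6.42×4.7 − 6.46×0.12 = -16 V < 0.2 V — the active assumption fails.
Re-solve with V_CE = 0.2 V. KCL at the emitter: V_E/R_E = (V_BB−0.7−V_E)/R_B + (V_CC−0.2−V_E)/R_C, giving V_E = 0.372 V.
I_C = (V_CC − 0.2 − V_E)/R_C = (14.8 − 0.372)/4.7 = 3.07 mA.
Check: I_B = (13.3 − 0.372)/390 = 0.0331 mA, and β·I_B = 6.63 mA > I_C, confirming saturation.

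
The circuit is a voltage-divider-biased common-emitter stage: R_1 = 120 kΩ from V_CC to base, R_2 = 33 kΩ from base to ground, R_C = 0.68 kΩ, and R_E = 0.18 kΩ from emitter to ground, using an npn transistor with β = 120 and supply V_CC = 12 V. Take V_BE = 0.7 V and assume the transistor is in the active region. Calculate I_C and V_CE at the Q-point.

I_C ≈ 4.8 mA, V_CE ≈ 7.9 V

Thevenize the base divider: V_Th = V_CC·R_2/(R_1+R_2) = 12×33/153 = 2.59 V, R_Th = R_1‖R_2 = 25.9 kΩ.
Base-emitter loop: V_Th = I_B·R_Th + V_BE + (β+1)I_B·R_E, so I_B = (2.59 − 0.7) / (25.9 + 121×0.18) = 0.0396 mA.
I_C = β·I_B = 120×0.0396 = 4.75 mA, and I_E = (β+1)I_B = 4.79 mA.
V_CE = V_CC − I_C·R_C − I_E·R_E = 12 − 4.75×0.68 − 4.79×0.18 = 7.9 V.
V_CE = 7.9 V > 0.2 V confirms active-region operation.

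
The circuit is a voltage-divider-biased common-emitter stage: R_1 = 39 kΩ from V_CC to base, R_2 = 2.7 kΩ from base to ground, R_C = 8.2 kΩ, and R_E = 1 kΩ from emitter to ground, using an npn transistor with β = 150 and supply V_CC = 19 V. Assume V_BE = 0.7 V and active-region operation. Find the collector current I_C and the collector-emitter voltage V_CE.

I_C ≈ 0.52 mA, V_CE ≈ 14 V

Thevenize the base divider: V_Th = V_CC·R_2/(R_1+R_2) = 19×2.7/41.7 = 1.23 V, R_Th = R_1‖R_2 = 2.53 kΩ.
Base-emitter loop: V_Th = I_B·R_Th + V_BE + (β+1)I_B·R_E, so I_B = (1.23 − 0.7) / (2.53 + 151×1) = 0.00345 mA.
I_C = β·I_B = 150×0.00345 = 0.518 mA, and I_E = (β+1)I_B = 0.521 mA.
V_CE = V_CC − I_C·R_C − I_E·R_E = 19 − 0.518×8.2 − 0.521×1 = 14.2 V.
V_CE = 14.2 V > 0.2 V confirms active-region operation.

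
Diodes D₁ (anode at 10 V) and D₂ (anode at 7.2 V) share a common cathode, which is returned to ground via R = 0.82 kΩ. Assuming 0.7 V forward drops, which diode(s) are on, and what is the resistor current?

Assume both conduct. Then node N would need to be at both 10−0.7 = 9.3 V and 7.2−0.7 = 6.5 V, which is impossible.
Assume only D₁ conducts: V_N = 10 − 0.7 = 9.3 V, so I_R = 9.3/0.82 = 11.3 mA.
Check D₂: its anode-to-cathode voltage is 7.2 − 9.3 = -2.1 V < 0.7 V, so it is off. The assumption is consistent.

Only D₁ conducts; I_R ≈ 11 mA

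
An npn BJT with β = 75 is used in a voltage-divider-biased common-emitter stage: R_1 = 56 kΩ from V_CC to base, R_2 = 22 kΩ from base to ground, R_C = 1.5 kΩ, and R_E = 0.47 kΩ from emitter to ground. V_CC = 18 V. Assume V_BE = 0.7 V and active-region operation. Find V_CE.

V_CE ≈ 5.4 V

Thevenize the base divider: V_Th = V_CC·R_2/(R_1+R_2) = 18×22/78 = 5.08 V, R_Th = R_1‖R_2 = 15.8 kΩ.
Base-emitter loop: V_Th = I_B·R_Th + V_BE + (β+1)I_B·R_E, so I_B = (5.08 − 0.7) / (15.8 + 76×0.47) = 0.085 mA.
I_C = β·I_B = 75×0.085 = 6.37 mA, and I_E = (β+1)I_B = 6.46 mA.
V_CE = V_CC − I_C·R_C − I_E·R_E = 18 − 6.37×1.5 − 6.46×0.47 = 5.41 V.
V_CE = 5.41 V > 0.2 V confirms active-region operation.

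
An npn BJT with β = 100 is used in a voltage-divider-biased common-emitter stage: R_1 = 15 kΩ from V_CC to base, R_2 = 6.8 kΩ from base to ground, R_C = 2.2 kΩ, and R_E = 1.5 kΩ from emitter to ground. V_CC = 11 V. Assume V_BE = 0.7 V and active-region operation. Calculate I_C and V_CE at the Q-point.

I_C ≈ 1.7 mA, V_CE ≈ 4.5 V

Thevenize the base divider: V_Th = V_CC·R_2/(R_1+R_2) = 11×6.8/21.8 = 3.43 V, R_Th = R_1‖R_2 = 4.68 kΩ.
Base-emitter loop: V_Th = I_B·R_Th + V_BE + (β+1)I_B·R_E, so I_B = (3.43 − 0.7) / (4.68 + 101×1.5) = 0.0175 mA.
I_C = β·I_B = 100×0.0175 = 1.75 mA, and I_E = (β+1)I_B = 1.77 mA.
V_CE = V_CC − I_C·R_C − I_E·R_E = 11 − 1.75×2.2 − 1.77×1.5 = 4.5 V.
V_CE = 4.5 V > 0.2 V confirms active-region operation.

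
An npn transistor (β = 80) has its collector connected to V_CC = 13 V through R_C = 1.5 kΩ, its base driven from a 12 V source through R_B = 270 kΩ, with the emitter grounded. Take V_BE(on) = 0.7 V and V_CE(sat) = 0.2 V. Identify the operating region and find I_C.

Assume active. Base-emitter loop: I_B = (V_BB − V_BE)/R_B = (12 − 0.7)/270 = 0.0419 mA.
I_C = β·I_B = 80×0.0419 = 3.35 mA.
V_CE = V_CC − I_C·R_C = 13 − 3.35×1.5 = 7.98 V > V_CE(sat), so the active-region assumption holds.

active; I_C ≈ 3.3 mA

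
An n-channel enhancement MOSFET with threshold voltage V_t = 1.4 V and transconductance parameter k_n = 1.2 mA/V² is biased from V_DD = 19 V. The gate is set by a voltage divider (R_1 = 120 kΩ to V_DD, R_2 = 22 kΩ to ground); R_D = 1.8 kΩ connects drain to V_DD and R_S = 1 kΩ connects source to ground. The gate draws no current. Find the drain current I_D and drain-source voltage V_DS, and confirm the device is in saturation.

V_G = V_DD·R_2/(R_1+R_2) = 19×22/142 = 2.94 V.
Assume saturation: I_D = (k_n/2)(V_GS − V_t)² with V_GS = V_G − I_D·R_S = 2.94 − 1·I_D.
Substituting gives 0.6·I_D² − 2.85·I_D + 1.43 = 0, with roots I_D = 0.569 or 4.18 mA.
The root I_D = 4.18 mA gives V_GS = -1.24 V ≤ V_t, so take I_D = 0.569 mA.
Then V_GS = 2.37 V and V_DS = V_DD − I_D(R_D+R_S) = 19 − 0.569×2.8 = 17.4 V.
Saturation requires V_DS ≥ V_GS − V_t = 0.974 V; 17.4 ≥ 0.974 ✓.

I_D ≈ 0.57 mA, V_DS ≈ 17 V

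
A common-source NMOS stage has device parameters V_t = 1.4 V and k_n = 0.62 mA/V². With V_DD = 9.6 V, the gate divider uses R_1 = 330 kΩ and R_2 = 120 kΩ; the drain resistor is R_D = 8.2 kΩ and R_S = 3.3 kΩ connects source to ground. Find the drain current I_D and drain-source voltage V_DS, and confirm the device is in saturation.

I_D ≈ 0.14 mA, V_DS ≈ 7.9 V

V_G = V_DD·R_2/(R_1+R_2) = 9.6×120/450 = 2.56 V.
Assume saturation: I_D = (k_n/2)(V_GS − V_t)² with V_GS = V_G − I_D·R_S = 2.56 − 3.3·I_D.
Substituting gives 3.38·I_D² − 3.37·I_D + 0.417 = 0, with roots I_D = 0.145 or 0.855 mA.
The root I_D = 0.855 mA gives V_GS = -0.26 V ≤ V_t, so take I_D = 0.145 mA.
Then V_GS = 2.08 V and V_DS = V_DD − I_D(R_D+R_S) = 9.6 − 0.145×11.5 = 7.94 V.
Saturation requires V_DS ≥ V_GS − V_t = 0.683 V; 7.94 ≥ 0.683 ✓.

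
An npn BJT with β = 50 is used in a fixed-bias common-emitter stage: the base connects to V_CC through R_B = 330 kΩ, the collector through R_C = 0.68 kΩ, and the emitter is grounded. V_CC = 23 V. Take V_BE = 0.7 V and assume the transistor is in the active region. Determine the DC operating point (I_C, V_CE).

I_C ≈ 3.4 mA, V_CE ≈ 21 V

Base loop: V_CC = I_B·R_B + V_BE, so I_B = (23 − 0.7)/330 kΩ = 0.0676 mA.
In the active region I_C = β·I_B = 50 × 0.0676 = 3.38 mA.
Collector loop: V_CE = V_CC − I_C·R_C = 23 − 3.38×0.68 = 20.7 V.
Since V_CE = 20.7 V > V_CE(sat) ≈ 0.2 V, the transistor is in the active region as assumed.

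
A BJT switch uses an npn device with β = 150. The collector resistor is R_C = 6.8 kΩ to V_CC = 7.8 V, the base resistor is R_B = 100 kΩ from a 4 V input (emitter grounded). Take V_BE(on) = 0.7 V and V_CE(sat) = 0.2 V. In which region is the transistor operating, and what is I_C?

Assume active: I_B = (4 − 0.7)/100 = 0.033 mA, giving I_C = β·I_B = 4.95 mA.
But then V_CE = 7.8 − 4.95×6.8 = -25.9 V < V_CE(sat) = 0.2 V — impossible in the active region.
So the transistor is saturated. With V_CE = 0.2 V, I_C = (V_CC − 0.2)/R_C = 7.6/6.8 = 1.12 mA.
Check: β·I_B = 4.95 mA > I_C = 1.12 mA, confirming saturation.

saturation; I_C ≈ 1.1 mA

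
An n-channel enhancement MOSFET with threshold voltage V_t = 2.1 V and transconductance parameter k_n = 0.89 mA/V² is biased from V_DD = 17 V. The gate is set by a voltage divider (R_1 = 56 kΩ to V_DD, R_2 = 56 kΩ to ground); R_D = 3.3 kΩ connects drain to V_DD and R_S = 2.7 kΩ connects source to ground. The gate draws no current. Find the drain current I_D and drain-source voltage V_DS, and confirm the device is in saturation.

V_G = V_DD·R_2/(R_1+R_2) = 17×56/112 = 8.5 V.
Assume saturation: I_D = (k_n/2)(V_GS − V_t)² with V_GS = V_G − I_D·R_S = 8.5 − 2.7·I_D.
Substituting gives 3.24·I_D² − 16.4·I_D + 18.2 = 0, with roots I_D = 1.66 or 3.39 mA.
The root I_D = 3.39 mA gives V_GS = -0.661 V ≤ V_t, so take I_D = 1.66 mA.
Then V_GS = 4.03 V and V_DS = V_DD − I_D(R_D+R_S) = 17 − 1.66×6 = 7.06 V.
Saturation requires V_DS ≥ V_GS − V_t = 1.93 V; 7.06 ≥ 1.93 ✓.

I_D ≈ 1.7 mA, V_DS ≈ 7.1 V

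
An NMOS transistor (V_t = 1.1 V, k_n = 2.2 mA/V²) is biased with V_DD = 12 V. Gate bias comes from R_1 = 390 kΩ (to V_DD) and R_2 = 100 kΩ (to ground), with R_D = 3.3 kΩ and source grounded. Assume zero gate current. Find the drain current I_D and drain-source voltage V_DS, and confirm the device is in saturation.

V_G = V_DD·R_2/(R_1+R_2) = 12×100/490 = 2.45 V. With the source grounded, V_GS = V_G = 2.45 V.
Assume saturation: I_D = (k_n/2)(V_GS − V_t)² = (2.2/2)×(2.45 − 1.1)² = 1.1×1.35² = 2 mA.
V_DS = V_DD − I_D·R_D = 12 − 2×3.3 = 5.39 V.
Saturation requires V_DS ≥ V_GS − V_t = 1.35 V; 5.39 ≥ 1.35 ✓.

I_D ≈ 2 mA, V_DS ≈ 5.4 V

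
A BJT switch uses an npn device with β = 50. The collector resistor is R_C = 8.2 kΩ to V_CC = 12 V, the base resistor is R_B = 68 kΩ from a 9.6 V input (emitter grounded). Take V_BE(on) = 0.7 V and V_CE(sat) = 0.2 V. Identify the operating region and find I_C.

Assume active: I_B = (9.6 − 0.7)/68 = 0.131 mA, giving I_C = β·I_B = 6.54 mA.
But then V_CE = 12 − 6.54×8.2 = -41.7 V < V_CE(sat) = 0.2 V — impossible in the active region.
So the transistor is saturated. With V_CE = 0.2 V, I_C = (V_CC − 0.2)/R_C = 11.8/8.2 = 1.44 mA.
Check: β·I_B = 6.54 mA > I_C = 1.44 mA, confirming saturation.

saturation; I_C ≈ 1.4 mA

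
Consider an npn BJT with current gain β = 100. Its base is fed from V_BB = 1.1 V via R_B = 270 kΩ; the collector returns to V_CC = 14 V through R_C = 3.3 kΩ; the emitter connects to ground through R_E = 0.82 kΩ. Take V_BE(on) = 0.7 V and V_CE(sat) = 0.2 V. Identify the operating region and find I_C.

active; I_C ≈ 0.11 mA

Assume active. Base-emitter loop: I_B = (V_BB − V_BE)/(R_B + (β+1)R_E) = (1.1 − 0.7)/(270 + 101×0.82) = 0.00113 mA.
I_C = β·I_B = 100×0.00113 = 0.113 mA.
V_CE = V_CC − I_C·R_C − I_E·R_E = 14 − 0.113×3.3 − 0.115×0.82 = 13.5 V > V_CE(sat), so the active-region assumption holds.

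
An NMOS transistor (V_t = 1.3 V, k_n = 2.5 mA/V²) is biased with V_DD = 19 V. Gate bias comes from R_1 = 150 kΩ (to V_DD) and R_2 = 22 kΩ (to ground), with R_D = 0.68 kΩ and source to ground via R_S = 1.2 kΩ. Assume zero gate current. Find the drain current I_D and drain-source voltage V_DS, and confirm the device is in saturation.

V_G = V_DD·R_2/(R_1+R_2) = 19×22/172 = 2.43 V.
Assume saturation: I_D = (k_n/2)(V_GS − V_t)² with V_GS = V_G − I_D·R_S = 2.43 − 1.2·I_D.
Substituting gives 1.8·I_D² − 4.39·I_D + 1.6 = 0, with roots I_D = 0.445 or 1.99 mA.
The root I_D = 1.99 mA gives V_GS = 0.0368 V ≤ V_t, so take I_D = 0.445 mA.
Then V_GS = 1.9 V and V_DS = V_DD − I_D(R_D+R_S) = 19 − 0.445×1.88 = 18.2 V.
Saturation requires V_DS ≥ V_GS − V_t = 0.597 V; 18.2 ≥ 0.597 ✓.

I_D ≈ 0.44 mA, V_DS ≈ 18 V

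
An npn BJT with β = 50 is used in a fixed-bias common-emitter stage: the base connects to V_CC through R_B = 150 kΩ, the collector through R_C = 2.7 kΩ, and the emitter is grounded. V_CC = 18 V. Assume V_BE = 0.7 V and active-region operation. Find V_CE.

Base loop: V_CC = I_B·R_B + V_BE, so I_B = (18 − 0.7)/150 kΩ = 0.115 mA.
In the active region I_C = β·I_B = 50 × 0.115 = 5.77 mA.
Collector loop: V_CE = V_CC − I_C·R_C = 18 − 5.77×2.7 = 2.43 V.
Since V_CE = 2.43 V > V_CE(sat) ≈ 0.2 V, the transistor is in the active region as assumed.

V_CE ≈ 2.4 V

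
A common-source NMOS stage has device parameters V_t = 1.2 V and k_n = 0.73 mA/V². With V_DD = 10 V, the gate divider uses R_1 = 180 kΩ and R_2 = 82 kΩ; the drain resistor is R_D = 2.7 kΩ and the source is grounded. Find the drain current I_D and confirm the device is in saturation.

I_D ≈ 1.4 mA

V_G = V_DD·R_2/(R_1+R_2) = 10×82/262 = 3.13 V. With the source grounded, V_GS = V_G = 3.13 V.
Assume saturation: I_D = (k_n/2)(V_GS − V_t)² = (0.73/2)×(3.13 − 1.2)² = 0.365×1.93² = 1.36 mA.
V_DS = V_DD − I_D·R_D = 10 − 1.36×2.7 = 6.33 V.
Saturation requires V_DS ≥ V_GS − V_t = 1.93 V; 6.33 ≥ 1.93 ✓.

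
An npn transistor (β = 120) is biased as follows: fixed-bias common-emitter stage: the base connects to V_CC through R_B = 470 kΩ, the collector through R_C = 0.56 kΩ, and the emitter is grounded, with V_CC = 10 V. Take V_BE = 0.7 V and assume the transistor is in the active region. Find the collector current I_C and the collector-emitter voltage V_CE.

Base loop: V_CC = I_B·R_B + V_BE, so I_B = (10 − 0.7)/470 kΩ = 0.0198 mA.
In the active region I_C = β·I_B = 120 × 0.0198 = 2.37 mA.
Collector loop: V_CE = V_CC − I_C·R_C = 10 − 2.37×0.56 = 8.67 V.
Since V_CE = 8.67 V > V_CE(sat) ≈ 0.2 V, the transistor is in the active region as assumed.

I_C ≈ 2.4 mA, V_CE ≈ 8.7 V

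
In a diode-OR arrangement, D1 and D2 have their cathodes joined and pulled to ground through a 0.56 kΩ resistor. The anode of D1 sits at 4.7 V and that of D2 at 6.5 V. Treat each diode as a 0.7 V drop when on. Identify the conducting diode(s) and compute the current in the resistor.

Assume both conduct. Then node N would need to be at both 4.7−0.7 = 4 V and 6.5−0.7 = 5.8 V, which is impossible.
Assume only D2 conducts: V_N = 6.5 − 0.7 = 5.8 V, so I_R = 5.8/0.56 = 10.4 mA.
Check D1: its anode-to-cathode voltage is 4.7 − 5.8 = -1.1 V < 0.7 V, so it is off. The assumption is consistent.

Only D2 conducts; I_R ≈ 10 mA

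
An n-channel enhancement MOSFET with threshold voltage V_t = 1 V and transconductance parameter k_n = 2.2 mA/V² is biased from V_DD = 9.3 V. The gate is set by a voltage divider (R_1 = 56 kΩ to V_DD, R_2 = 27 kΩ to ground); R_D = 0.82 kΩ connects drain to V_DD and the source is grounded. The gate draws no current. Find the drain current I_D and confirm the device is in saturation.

V_G = V_DD·R_2/(R_1+R_2) = 9.3×27/83 = 3.03 V. With the source grounded, V_GS = V_G = 3.03 V.
Assume saturation: I_D = (k_n/2)(V_GS − V_t)² = (2.2/2)×(3.03 − 1)² = 1.1×2.03² = 4.51 mA.
V_DS = V_DD − I_D·R_D = 9.3 − 4.51×0.82 = 5.6 V.
Saturation requires V_DS ≥ V_GS − V_t = 2.03 V; 5.6 ≥ 2.03 ✓.

I_D ≈ 4.5 mA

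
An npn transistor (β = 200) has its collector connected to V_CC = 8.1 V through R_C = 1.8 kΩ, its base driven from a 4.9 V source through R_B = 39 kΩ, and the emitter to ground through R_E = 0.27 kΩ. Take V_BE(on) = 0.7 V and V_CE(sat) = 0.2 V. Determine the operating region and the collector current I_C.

Assume active: I_B = (4.9 − 0.7)/(39 + 201×0.27) = 0.045 mA, I_C = β·I_B = 9.01 mA.
Then V_CE = 8.1 − 9.01×1.8 − 9.05×0.27 = -10.6 V < 0.2 V — the active assumption fails.
Re-solve with V_CE = 0.2 V. KCL at the emitter: V_E/R_E = (V_BB−0.7−V_E)/R_B + (V_CC−0.2−V_E)/R_C, giving V_E = 1.05 V.
I_C = (V_CC − 0.2 − V_E)/R_C = (7.9 − 1.05)/1.8 = 3.81 mA.
Check: I_B = (4.2 − 1.05)/39 = 0.0808 mA, and β·I_B = 16.2 mA > I_C, confirming saturation.

saturation; I_C ≈ 3.8 mA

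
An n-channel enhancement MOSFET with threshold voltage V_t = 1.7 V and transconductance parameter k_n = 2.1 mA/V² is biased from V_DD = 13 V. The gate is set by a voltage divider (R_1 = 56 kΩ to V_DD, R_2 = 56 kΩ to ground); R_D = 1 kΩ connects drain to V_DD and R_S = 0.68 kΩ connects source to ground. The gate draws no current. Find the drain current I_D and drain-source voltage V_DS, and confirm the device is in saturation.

V_G = V_DD·R_2/(R_1+R_2) = 13×56/112 = 6.5 V.
Assume saturation: I_D = (k_n/2)(V_GS − V_t)² with V_GS = V_G − I_D·R_S = 6.5 − 0.68·I_D.
Substituting gives 0.486·I_D² − 7.85·I_D + 24.2 = 0, with roots I_D = 4.14 or 12 mA.
The root I_D = 12 mA gives V_GS = -1.69 V ≤ V_t, so take I_D = 4.14 mA.
Then V_GS = 3.69 V and V_DS = V_DD − I_D(R_D+R_S) = 13 − 4.14×1.68 = 6.05 V.
Saturation requires V_DS ≥ V_GS − V_t = 1.99 V; 6.05 ≥ 1.99 ✓.

I_D ≈ 4.1 mA, V_DS ≈ 6 V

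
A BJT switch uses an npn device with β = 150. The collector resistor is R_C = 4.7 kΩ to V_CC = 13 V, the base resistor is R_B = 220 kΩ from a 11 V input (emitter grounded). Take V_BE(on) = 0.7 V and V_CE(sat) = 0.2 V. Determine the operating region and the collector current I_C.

saturation; I_C ≈ 2.7 mA

Assume active: I_B = (11 − 0.7)/220 = 0.0468 mA, giving I_C = β·I_B = 7.02 mA.
But then V_CE = 13 − 7.02×4.7 = -20 V < V_CE(sat) = 0.2 V — impossible in the active region.
So the transistor is saturated. With V_CE = 0.2 V, I_C = (V_CC − 0.2)/R_C = 12.8/4.7 = 2.72 mA.
Check: β·I_B = 7.02 mA > I_C = 2.72 mA, confirming saturation.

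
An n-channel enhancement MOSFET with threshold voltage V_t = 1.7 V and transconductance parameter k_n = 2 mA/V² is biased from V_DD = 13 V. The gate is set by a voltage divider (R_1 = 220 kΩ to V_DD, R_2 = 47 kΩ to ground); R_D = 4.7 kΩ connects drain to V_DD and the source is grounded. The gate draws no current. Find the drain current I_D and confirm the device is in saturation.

I_D ≈ 0.35 mA

V_G = V_DD·R_2/(R_1+R_2) = 13×47/267 = 2.29 V. With the source grounded, V_GS = V_G = 2.29 V.
Assume saturation: I_D = (k_n/2)(V_GS − V_t)² = (2/2)×(2.29 − 1.7)² = 1×0.588² = 0.346 mA.
V_DS = V_DD − I_D·R_D = 13 − 0.346×4.7 = 11.4 V.
Saturation requires V_DS ≥ V_GS − V_t = 0.588 V; 11.4 ≥ 0.588 ✓.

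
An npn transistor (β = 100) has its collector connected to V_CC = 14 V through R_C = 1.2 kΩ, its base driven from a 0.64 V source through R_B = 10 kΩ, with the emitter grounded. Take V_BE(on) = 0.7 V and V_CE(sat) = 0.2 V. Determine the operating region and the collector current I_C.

cutoff; I_C ≈ 0

V_BB = 0.64 V ≤ V_BE(on) = 0.7 V, so the base-emitter junction is not forward biased.
The transistor is in cutoff: I_B = I_C = 0.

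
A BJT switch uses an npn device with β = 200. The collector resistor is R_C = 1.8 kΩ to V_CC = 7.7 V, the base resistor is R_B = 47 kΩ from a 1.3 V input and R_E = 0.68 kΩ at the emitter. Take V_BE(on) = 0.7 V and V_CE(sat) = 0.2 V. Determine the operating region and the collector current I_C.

active; I_C ≈ 0.65 mA

Assume active. Base-emitter loop: I_B = (V_BB − V_BE)/(R_B + (β+1)R_E) = (1.3 − 0.7)/(47 + 201×0.68) = 0.00327 mA.
I_C = β·I_B = 200×0.00327 = 0.653 mA.
V_CE = V_CC − I_C·R_C − I_E·R_E = 7.7 − 0.653×1.8 − 0.657×0.68 = 6.08 V > V_CE(sat), so the active-region assumption holds.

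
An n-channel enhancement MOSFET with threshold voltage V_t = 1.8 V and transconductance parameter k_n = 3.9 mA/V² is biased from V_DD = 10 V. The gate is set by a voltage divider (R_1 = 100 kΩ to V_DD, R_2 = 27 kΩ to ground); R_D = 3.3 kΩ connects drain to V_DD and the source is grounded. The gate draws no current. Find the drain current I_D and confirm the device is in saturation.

I_D ≈ 0.21 mA

V_G = V_DD·R_2/(R_1+R_2) = 10×27/127 = 2.13 V. With the source grounded, V_GS = V_G = 2.13 V.
Assume saturation: I_D = (k_n/2)(V_GS − V_t)² = (3.9/2)×(2.13 − 1.8)² = 1.95×0.326² = 0.207 mA.
V_DS = V_DD − I_D·R_D = 10 − 0.207×3.3 = 9.32 V.
Saturation requires V_DS ≥ V_GS − V_t = 0.326 V; 9.32 ≥ 0.326 ✓.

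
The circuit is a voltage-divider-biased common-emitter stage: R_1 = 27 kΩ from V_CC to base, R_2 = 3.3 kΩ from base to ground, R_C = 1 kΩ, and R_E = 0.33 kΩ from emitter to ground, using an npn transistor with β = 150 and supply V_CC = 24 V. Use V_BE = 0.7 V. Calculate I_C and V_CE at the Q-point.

Thevenize the base divider: V_Th = V_CC·R_2/(R_1+R_2) = 24×3.3/30.3 = 2.61 V, R_Th = R_1‖R_2 = 2.94 kΩ.
Base-emitter loop: V_Th = I_B·R_Th + V_BE + (β+1)I_B·R_E, so I_B = (2.61 − 0.7) / (2.94 + 151×0.33) = 0.0363 mA.
I_C = β·I_B = 150×0.0363 = 5.44 mA, and I_E = (β+1)I_B = 5.48 mA.
V_CE = V_CC − I_C·R_C − I_E·R_E = 24 − 5.44×1 − 5.48×0.33 = 16.8 V.
V_CE = 16.8 V > 0.2 V confirms active-region operation.

I_C ≈ 5.4 mA, V_CE ≈ 17 V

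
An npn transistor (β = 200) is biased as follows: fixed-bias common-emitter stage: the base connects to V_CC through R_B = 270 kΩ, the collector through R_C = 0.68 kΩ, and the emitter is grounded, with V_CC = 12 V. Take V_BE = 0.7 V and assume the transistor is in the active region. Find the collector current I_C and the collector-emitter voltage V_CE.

I_C ≈ 8.4 mA, V_CE ≈ 6.3 V

Base loop: V_CC = I_B·R_B + V_BE, so I_B = (12 − 0.7)/270 kΩ = 0.0419 mA.
In the active region I_C = β·I_B = 200 × 0.0419 = 8.37 mA.
Collector loop: V_CE = V_CC − I_C·R_C = 12 − 8.37×0.68 = 6.31 V.
Since V_CE = 6.31 V > V_CE(sat) ≈ 0.2 V, the transistor is in the active region as assumed.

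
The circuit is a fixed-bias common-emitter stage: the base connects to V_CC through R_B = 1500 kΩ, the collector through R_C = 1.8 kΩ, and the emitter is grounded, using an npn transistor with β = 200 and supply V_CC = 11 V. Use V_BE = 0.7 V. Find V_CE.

Base loop: V_CC = I_B·R_B + V_BE, so I_B = (11 − 0.7)/1500 kΩ = 0.00687 mA.
In the active region I_C = β·I_B = 200 × 0.00687 = 1.37 mA.
Collector loop: V_CE = V_CC − I_C·R_C = 11 − 1.37×1.8 = 8.53 V.
Since V_CE = 8.53 V > V_CE(sat) ≈ 0.2 V, the transistor is in the active region as assumed.

V_CE ≈ 8.5 V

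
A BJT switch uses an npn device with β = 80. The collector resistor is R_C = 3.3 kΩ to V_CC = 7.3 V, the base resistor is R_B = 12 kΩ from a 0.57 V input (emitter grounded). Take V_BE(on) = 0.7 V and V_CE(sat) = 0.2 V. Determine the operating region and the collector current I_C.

cutoff; I_C ≈ 0

V_BB = 0.57 V ≤ V_BE(on) = 0.7 V, so the base-emitter junction is not forward biased.
The transistor is in cutoff: I_B = I_C = 0.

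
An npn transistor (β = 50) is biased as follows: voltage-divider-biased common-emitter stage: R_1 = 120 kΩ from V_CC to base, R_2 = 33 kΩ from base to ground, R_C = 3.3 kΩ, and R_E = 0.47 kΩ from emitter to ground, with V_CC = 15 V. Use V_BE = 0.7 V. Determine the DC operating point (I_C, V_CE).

I_C ≈ 2.5 mA, V_CE ≈ 5.4 V

Thevenize the base divider: V_Th = V_CC·R_2/(R_1+R_2) = 15×33/153 = 3.24 V, R_Th = R_1‖R_2 = 25.9 kΩ.
Base-emitter loop: V_Th = I_B·R_Th + V_BE + (β+1)I_B·R_E, so I_B = (3.24 − 0.7) / (25.9 + 51×0.47) = 0.0509 mA.
I_C = β·I_B = 50×0.0509 = 2.54 mA, and I_E = (β+1)I_B = 2.59 mA.
V_CE = V_CC − I_C·R_C − I_E·R_E = 15 − 2.54×3.3 − 2.59×0.47 = 5.39 V.
V_CE = 5.39 V > 0.2 V confirms active-region operation.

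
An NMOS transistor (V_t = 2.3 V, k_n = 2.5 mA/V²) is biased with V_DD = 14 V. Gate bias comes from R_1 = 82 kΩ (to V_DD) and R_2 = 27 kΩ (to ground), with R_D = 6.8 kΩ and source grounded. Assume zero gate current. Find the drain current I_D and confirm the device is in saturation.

I_D ≈ 1.7 mA

V_G = V_DD·R_2/(R_1+R_2) = 14×27/109 = 3.47 V. With the source grounded, V_GS = V_G = 3.47 V.
Assume saturation: I_D = (k_n/2)(V_GS − V_t)² = (2.5/2)×(3.47 − 2.3)² = 1.25×1.17² = 1.7 mA.
V_DS = V_DD − I_D·R_D = 14 − 1.7×6.8 = 2.41 V.
Saturation requires V_DS ≥ V_GS − V_t = 1.17 V; 2.41 ≥ 1.17 ✓.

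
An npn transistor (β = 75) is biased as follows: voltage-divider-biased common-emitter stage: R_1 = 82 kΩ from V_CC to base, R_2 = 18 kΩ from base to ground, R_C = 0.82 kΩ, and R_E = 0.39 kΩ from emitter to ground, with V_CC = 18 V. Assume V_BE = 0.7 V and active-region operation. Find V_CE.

V_CE ≈ 13 V

Thevenize the base divider: V_Th = V_CC·R_2/(R_1+R_2) = 18×18/100 = 3.24 V, R_Th = R_1‖R_2 = 14.8 kΩ.
Base-emitter loop: V_Th = I_B·R_Th + V_BE + (β+1)I_B·R_E, so I_B = (3.24 − 0.7) / (14.8 + 76×0.39) = 0.0572 mA.
I_C = β·I_B = 75×0.0572 = 4.29 mA, and I_E = (β+1)I_B = 4.35 mA.
V_CE = V_CC − I_C·R_C − I_E·R_E = 18 − 4.29×0.82 − 4.35×0.39 = 12.8 V.
V_CE = 12.8 V > 0.2 V confirms active-region operation.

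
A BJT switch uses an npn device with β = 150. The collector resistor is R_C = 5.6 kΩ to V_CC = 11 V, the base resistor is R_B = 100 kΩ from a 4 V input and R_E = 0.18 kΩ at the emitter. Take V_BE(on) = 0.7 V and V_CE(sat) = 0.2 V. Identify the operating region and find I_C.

saturation; I_C ≈ 1.9 mA

Assume active: I_B = (4 − 0.7)/(100 + 151×0.18) = 0.0259 mA, I_C = β·I_B = 3.89 mA.
Then V_CE = 11 − 3.89×5.6 − 3.92×0.18 = -11.5 V < 0.2 V — the active assumption fails.
Re-solve with V_CE = 0.2 V. KCL at the emitter: V_E/R_E = (V_BB−0.7−V_E)/R_B + (V_CC−0.2−V_E)/R_C, giving V_E = 0.341 V.
I_C = (V_CC − 0.2 − V_E)/R_C = (10.8 − 0.341)/5.6 = 1.87 mA.
Check: I_B = (3.3 − 0.341)/100 = 0.0296 mA, and β·I_B = 4.44 mA > I_C, confirming saturation.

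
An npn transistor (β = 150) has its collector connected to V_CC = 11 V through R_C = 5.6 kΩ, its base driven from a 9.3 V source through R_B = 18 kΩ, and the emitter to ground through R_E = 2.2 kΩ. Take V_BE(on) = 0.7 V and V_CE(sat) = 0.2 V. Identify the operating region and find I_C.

saturation; I_C ≈ 1.3 mA

Assume active: I_B = (9.3 − 0.7)/(18 + 151×2.2) = 0.0246 mA, I_C = β·I_B = 3.68 mA.
Then V_CE = 11 − 3.68×5.6 − 3.71×2.2 = -17.8 V < 0.2 V — the active assumption fails.
Re-solve with V_CE = 0.2 V. KCL at the emitter: V_E/R_E = (V_BB−0.7−V_E)/R_B + (V_CC−0.2−V_E)/R_C, giving V_E = 3.49 V.
I_C = (V_CC − 0.2 − V_E)/R_C = (10.8 − 3.49)/5.6 = 1.3 mA.
Check: I_B = (8.6 − 3.49)/18 = 0.284 mA, and β·I_B = 42.5 mA > I_C, confirming saturation.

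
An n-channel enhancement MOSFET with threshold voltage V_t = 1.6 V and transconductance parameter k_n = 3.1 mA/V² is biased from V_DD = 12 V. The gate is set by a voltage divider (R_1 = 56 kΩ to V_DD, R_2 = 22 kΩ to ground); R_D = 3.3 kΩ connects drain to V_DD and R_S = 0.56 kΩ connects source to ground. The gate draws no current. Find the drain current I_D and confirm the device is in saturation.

V_G = V_DD·R_2/(R_1+R_2) = 12×22/78 = 3.38 V.
Assume saturation: I_D = (k_n/2)(V_GS − V_t)² with V_GS = V_G − I_D·R_S = 3.38 − 0.56·I_D.
Substituting gives 0.486·I_D² − 4.1·I_D + 4.94 = 0, with roots I_D = 1.46 or 6.97 mA.
The root I_D = 6.97 mA gives V_GS = -0.521 V ≤ V_t, so take I_D = 1.46 mA.
Then V_GS = 2.57 V and V_DS = V_DD − I_D(R_D+R_S) = 12 − 1.46×3.86 = 6.38 V.
Saturation requires V_DS ≥ V_GS − V_t = 0.969 V; 6.38 ≥ 0.969 ✓.

I_D ≈ 1.5 mA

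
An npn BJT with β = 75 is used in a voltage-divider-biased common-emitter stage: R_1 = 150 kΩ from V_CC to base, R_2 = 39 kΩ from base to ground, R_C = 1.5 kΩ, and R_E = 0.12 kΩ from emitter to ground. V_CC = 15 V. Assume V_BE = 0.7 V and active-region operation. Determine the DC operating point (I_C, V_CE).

Thevenize the base divider: V_Th = V_CC·R_2/(R_1+R_2) = 15×39/189 = 3.1 V, R_Th = R_1‖R_2 = 31 kΩ.
Base-emitter loop: V_Th = I_B·R_Th + V_BE + (β+1)I_B·R_E, so I_B = (3.1 − 0.7) / (31 + 76×0.12) = 0.0598 mA.
I_C = β·I_B = 75×0.0598 = 4.48 mA, and I_E = (β+1)I_B = 4.54 mA.
V_CE = V_CC − I_C·R_C − I_E·R_E = 15 − 4.48×1.5 − 4.54×0.12 = 7.73 V.
V_CE = 7.73 V > 0.2 V confirms active-region operation.

I_C ≈ 4.5 mA, V_CE ≈ 7.7 V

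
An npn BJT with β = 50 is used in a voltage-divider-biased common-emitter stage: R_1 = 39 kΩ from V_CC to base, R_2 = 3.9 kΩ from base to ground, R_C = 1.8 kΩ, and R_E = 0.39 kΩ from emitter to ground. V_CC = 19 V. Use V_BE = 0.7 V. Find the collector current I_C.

Thevenize the base divider: V_Th = V_CC·R_2/(R_1+R_2) = 19×3.9/42.9 = 1.73 V, R_Th = R_1‖R_2 = 3.55 kΩ.
Base-emitter loop: V_Th = I_B·R_Th + V_BE + (β+1)I_B·R_E, so I_B = (1.73 − 0.7) / (3.55 + 51×0.39) = 0.0438 mA.
I_C = β·I_B = 50×0.0438 = 2.19 mA, and I_E = (β+1)I_B = 2.24 mA.
V_CE = V_CC − I_C·R_C − I_E·R_E = 19 − 2.19×1.8 − 2.24×0.39 = 14.2 V.
V_CE = 14.2 V > 0.2 V confirms active-region operation.

I_C ≈ 2.2 mA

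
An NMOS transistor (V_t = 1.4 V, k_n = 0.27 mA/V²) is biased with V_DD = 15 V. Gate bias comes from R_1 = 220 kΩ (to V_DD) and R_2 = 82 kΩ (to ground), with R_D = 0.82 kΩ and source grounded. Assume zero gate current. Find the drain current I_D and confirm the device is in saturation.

V_G = V_DD·R_2/(R_1+R_2) = 15×82/302 = 4.07 V. With the source grounded, V_GS = V_G = 4.07 V.
Assume saturation: I_D = (k_n/2)(V_GS − V_t)² = (0.27/2)×(4.07 − 1.4)² = 0.135×2.67² = 0.964 mA.
V_DS = V_DD − I_D·R_D = 15 − 0.964×0.82 = 14.2 V.
Saturation requires V_DS ≥ V_GS − V_t = 2.67 V; 14.2 ≥ 2.67 ✓.

I_D ≈ 0.96 mA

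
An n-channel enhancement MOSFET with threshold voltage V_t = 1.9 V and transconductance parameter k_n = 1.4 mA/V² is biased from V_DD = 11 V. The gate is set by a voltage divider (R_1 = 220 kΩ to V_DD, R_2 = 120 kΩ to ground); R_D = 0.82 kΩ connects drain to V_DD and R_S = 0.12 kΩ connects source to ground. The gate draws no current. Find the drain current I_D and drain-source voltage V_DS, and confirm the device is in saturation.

V_G = V_DD·R_2/(R_1+R_2) = 11×120/340 = 3.88 V.
Assume saturation: I_D = (k_n/2)(V_GS − V_t)² with V_GS = V_G − I_D·R_S = 3.88 − 0.12·I_D.
Substituting gives 0.0101·I_D² − 1.33·I_D + 2.75 = 0, with roots I_D = 2.1 or 130 mA.
The root I_D = 130 mA gives V_GS = -11.7 V ≤ V_t, so take I_D = 2.1 mA.
Then V_GS = 3.63 V and V_DS = V_DD − I_D(R_D+R_S) = 11 − 2.1×0.94 = 9.03 V.
Saturation requires V_DS ≥ V_GS − V_t = 1.73 V; 9.03 ≥ 1.73 ✓.

I_D ≈ 2.1 mA, V_DS ≈ 9 V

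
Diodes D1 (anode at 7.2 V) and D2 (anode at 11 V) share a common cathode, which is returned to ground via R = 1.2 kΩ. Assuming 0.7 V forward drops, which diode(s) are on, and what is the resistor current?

Only D2 conducts; I_R ≈ 8.6 mA

Assume both conduct. Then node N would need to be at both 7.2−0.7 = 6.5 V and 11−0.7 = 10.3 V, which is impossible.
Assume only D2 conducts: V_N = 11 − 0.7 = 10.3 V, so I_R = 10.3/1.2 = 8.58 mA.
Check D1: its anode-to-cathode voltage is 7.2 − 10.3 = -3.1 V < 0.7 V, so it is off. The assumption is consistent.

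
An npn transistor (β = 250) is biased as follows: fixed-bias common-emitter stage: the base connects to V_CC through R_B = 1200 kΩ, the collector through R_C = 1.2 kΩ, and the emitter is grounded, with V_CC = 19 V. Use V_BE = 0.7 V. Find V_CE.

Base loop: V_CC = I_B·R_B + V_BE, so I_B = (19 − 0.7)/1200 kΩ = 0.0153 mA.
In the active region I_C = β·I_B = 250 × 0.0153 = 3.81 mA.
Collector loop: V_CE = V_CC − I_C·R_C = 19 − 3.81×1.2 = 14.4 V.
Since V_CE = 14.4 V > V_CE(sat) ≈ 0.2 V, the transistor is in the active region as assumed.

V_CE ≈ 14 V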